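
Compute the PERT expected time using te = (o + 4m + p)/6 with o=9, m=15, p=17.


te = (o + 4m + p) / 6
= (9 + 4×15 + 17) / 6
= (9 + 60 + 17) / 6
= 86 / 6
= 14.33


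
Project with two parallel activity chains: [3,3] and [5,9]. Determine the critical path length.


Path A: 3 + 3 = 6
Path B: 5 + 9 = 14
Critical path = longest = max(6, 14)
= 14 (Path B)


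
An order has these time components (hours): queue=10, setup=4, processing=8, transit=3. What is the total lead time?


Lead time = queue + setup + processing + transit
= 10 + 4 + 8 + 3
= 25 hours


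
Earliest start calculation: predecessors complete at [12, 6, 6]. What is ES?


ES = max of all predecessor completion times
Predecessors: [12, 6, 6]
ES = max(12, 6, 6)
= 12


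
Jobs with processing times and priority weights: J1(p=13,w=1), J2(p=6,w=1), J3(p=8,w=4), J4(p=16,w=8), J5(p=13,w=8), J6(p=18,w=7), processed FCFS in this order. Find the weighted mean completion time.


Completion times:
  J1: C=13, w×C=1×13=13
  J2: C=19, w×C=1×19=19
  J3: C=27, w×C=4×27=108
  J4: C=43, w×C=8×43=344
  J5: C=56, w×C=8×56=448
  J6: C=74, w×C=7×74=518
Sum w×C = 1450
Sum w = 29
Weighted avg = 1450/29
= 50.00


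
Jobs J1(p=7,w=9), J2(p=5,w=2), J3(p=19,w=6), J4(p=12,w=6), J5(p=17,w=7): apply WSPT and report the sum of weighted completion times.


WSPT order (by p/w): J1 → J4 → J5 → J2 → J3
  J1: C=7, w·C=9×7=63
  J4: C=19, w·C=6×19=114
  J5: C=36, w·C=7×36=252
  J2: C=41, w·C=2×41=82
  J3: C=60, w·C=6×60=360
Σ w·C = 871
= 871


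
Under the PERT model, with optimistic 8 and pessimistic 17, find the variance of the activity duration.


σ² = ((p - o) / 6)² = (p - o)² / 36
= (17 - 8)² / 36
= 9² / 36
= 81 / 36
= 2.2500


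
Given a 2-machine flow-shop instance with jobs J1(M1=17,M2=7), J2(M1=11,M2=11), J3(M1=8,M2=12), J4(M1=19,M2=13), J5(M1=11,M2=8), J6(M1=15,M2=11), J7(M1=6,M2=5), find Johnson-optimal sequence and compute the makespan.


Johnson's rule:
Group 1 (M1≤M2, sort by M1): ['J3', 'J2']
Group 2 (M1>M2, sort desc M2): ['J4', 'J6', 'J5', 'J1', 'J7']
Sequence: J3 → J2 → J4 → J6 → J5 → J1 → J7
Makespan calculation:
  J3: M1 done=8, M2 done=20
  J2: M1 done=19, M2 done=31
  J4: M1 done=38, M2 done=51
  J6: M1 done=53, M2 done=64
  J5: M1 done=64, M2 done=72
  J1: M1 done=81, M2 done=88
  J7: M1 done=87, M2 done=93
= Sequence: J3 → J2 → J4 → J6 → J5 → J1 → J7, Makespan: 93


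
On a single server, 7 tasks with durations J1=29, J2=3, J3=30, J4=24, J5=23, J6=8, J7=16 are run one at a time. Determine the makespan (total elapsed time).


Sequential makespan: sum all processing times
= 29 + 3 + 30 + 24 + 23 + 8 + 16
= 133 time units


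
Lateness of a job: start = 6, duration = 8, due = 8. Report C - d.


Completion = 6 + 8 = 14
Lateness = C - d = 14 - 8
= 6


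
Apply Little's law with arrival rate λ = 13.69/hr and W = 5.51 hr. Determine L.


Little's law: L = λ × W
= 13.69 × 5.51
= 75.43


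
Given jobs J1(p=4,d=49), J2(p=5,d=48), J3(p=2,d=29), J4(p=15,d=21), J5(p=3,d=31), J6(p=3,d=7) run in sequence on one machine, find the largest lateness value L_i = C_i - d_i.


Lateness per job (L = C - d):
  J1: C=4, d=49, L=-45
  J2: C=9, d=48, L=-39
  J3: C=11, d=29, L=-18
  J4: C=26, d=21, L=5
  J5: C=29, d=31, L=-2
  J6: C=32, d=7, L=25
Lmax = max(-45, -39, -18, 5, -2, 25)
= 25


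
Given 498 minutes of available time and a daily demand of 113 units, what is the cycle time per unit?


Cycle time = available time / demand
= 498 / 113
= 4.41 min/unit


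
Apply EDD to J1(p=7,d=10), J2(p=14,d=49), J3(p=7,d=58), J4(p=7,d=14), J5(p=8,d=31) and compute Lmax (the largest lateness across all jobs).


EDD order: J1 → J4 → J5 → J2 → J3
Completion and lateness:
  J1: C=7, d=10, L=7-10=-3
  J4: C=14, d=14, L=14-14=0
  J5: C=22, d=31, L=22-31=-9
  J2: C=36, d=49, L=36-49=-13
  J3: C=43, d=58, L=43-58=-15
Lmax = max(-3, 0, -9, -13, -15)
= 0


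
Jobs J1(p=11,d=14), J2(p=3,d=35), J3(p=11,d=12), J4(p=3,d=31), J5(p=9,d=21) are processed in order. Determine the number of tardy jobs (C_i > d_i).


Completion vs due date:
  J1: C=11, d=14 → on time
  J2: C=14, d=35 → on time
  J3: C=25, d=12 → TARDY
  J4: C=28, d=31 → on time
  J5: C=37, d=21 → TARDY
Tardy jobs: J3, J5
Count = 2


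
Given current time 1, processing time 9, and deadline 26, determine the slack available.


Slack = due - current_time - processing
= 26 - 1 - 9
= 16


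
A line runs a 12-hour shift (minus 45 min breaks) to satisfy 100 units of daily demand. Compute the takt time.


Available = 12×60 - 45 = 675 min
Takt time = 675 / 100
= 6.75 min/unit


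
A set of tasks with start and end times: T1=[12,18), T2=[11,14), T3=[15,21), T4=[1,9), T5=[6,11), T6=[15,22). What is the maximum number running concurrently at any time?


Check each time point for overlaps:
  t=15: 3 tasks active (T1, T3, T6)
Max concurrent = 3


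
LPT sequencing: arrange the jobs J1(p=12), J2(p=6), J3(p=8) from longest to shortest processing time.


LPT: sort by longest processing time first
  J1: p=12
  J3: p=8
  J2: p=6
Order: J1 → J3 → J2


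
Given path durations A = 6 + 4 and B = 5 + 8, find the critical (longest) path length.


Path A: 6 + 4 = 10
Path B: 5 + 8 = 13
Critical path = longest = max(10, 13)
= 13 (Path B)


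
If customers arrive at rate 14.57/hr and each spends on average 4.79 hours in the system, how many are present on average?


Little's law: L = λ × W
= 14.57 × 4.79
= 69.79


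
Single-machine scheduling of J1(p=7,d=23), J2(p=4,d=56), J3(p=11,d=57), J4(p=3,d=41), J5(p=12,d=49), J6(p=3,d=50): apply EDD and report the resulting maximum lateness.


EDD order: J1 → J4 → J5 → J6 → J2 → J3
Completion and lateness:
  J1: C=7, d=23, L=7-23=-16
  J4: C=10, d=41, L=10-41=-31
  J5: C=22, d=49, L=22-49=-27
  J6: C=25, d=50, L=25-50=-25
  J2: C=29, d=56, L=29-56=-27
  J3: C=40, d=57, L=40-57=-17
Lmax = max(-16, -31, -27, -25, -27, -17)
= -16


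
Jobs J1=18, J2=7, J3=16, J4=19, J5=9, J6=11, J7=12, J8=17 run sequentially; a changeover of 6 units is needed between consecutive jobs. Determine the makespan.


Makespan = Σ processing + (n-1) × setup
= (18 + 7 + 16 + 19 + 9 + 11 + 12 + 17) + (8-1)×6
= 109 + 42
= 151 time units


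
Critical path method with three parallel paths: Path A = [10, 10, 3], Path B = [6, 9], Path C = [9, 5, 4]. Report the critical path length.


Path A: 10 + 10 + 3 = 23
Path B: 6 + 9 = 15
Path C: 9 + 5 + 4 = 18
Critical path = longest = max(23, 15, 18)
= 23 (Path A)


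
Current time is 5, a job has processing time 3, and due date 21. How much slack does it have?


Slack = due - current_time - processing
= 21 - 5 - 3
= 13


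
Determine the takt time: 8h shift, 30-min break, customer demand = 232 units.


Available = 8×60 - 30 = 450 min
Takt time = 450 / 232
= 1.94 min/unit


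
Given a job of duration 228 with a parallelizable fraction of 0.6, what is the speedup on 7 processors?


Amdahl's law: T_p = T × ((1-p) + p/N)
= 228 × ((1-0.6) + 0.6/7)
= 228 × (0.40 + 0.0857)
= 228 × 0.4857
= 110.74
Speedup = 228/110.74
= 2.06×


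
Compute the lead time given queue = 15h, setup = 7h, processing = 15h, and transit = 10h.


Lead time = queue + setup + processing + transit
= 15 + 7 + 15 + 10
= 47 hours


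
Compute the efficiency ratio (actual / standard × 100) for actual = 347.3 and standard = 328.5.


Efficiency = (actual / standard) × 100
= (347.3 / 328.5) × 100
= 105.7%


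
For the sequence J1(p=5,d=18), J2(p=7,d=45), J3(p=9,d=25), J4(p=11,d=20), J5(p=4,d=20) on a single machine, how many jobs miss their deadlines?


Completion vs due date:
  J1: C=5, d=18 → on time
  J2: C=12, d=45 → on time
  J3: C=21, d=25 → on time
  J4: C=32, d=20 → TARDY
  J5: C=36, d=20 → TARDY
Tardy jobs: J4, J5
Count = 2


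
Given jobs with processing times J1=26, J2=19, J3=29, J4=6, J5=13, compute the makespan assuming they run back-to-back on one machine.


Sequential makespan: sum all processing times
= 26 + 19 + 29 + 6 + 13
= 93 time units


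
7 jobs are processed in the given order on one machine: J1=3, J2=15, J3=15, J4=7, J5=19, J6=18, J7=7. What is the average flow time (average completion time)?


Completion times:
  J1: completes at 3
  J2: completes at 18
  J3: completes at 33
  J4: completes at 40
  J5: completes at 59
  J6: completes at 77
  J7: completes at 84
Sum = 314
Average = 314/7
= 44.86


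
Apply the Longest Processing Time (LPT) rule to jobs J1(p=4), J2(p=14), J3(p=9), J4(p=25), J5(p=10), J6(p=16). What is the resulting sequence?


LPT: sort by longest processing time first
  J4: p=25
  J6: p=16
  J2: p=14
  J5: p=10
  J3: p=9
  J1: p=4
Order: J4 → J6 → J2 → J5 → J3 → J1


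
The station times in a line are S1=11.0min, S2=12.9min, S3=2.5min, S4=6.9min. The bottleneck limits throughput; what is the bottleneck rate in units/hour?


Bottleneck = longest station time
Station times: [11.0, 12.9, 2.5, 6.9]
Max = 12.9 min
Rate = 60 / 12.9
= 4.65 units/hour (bottleneck: 12.9min)


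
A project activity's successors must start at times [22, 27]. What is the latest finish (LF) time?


LF = min of all successor start times
Successors start at: [22, 27]
LF = min(22, 27)
= 22


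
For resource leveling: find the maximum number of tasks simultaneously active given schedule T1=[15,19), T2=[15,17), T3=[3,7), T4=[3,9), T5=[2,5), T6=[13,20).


Check each time point for overlaps:
  t=3: 3 tasks active (T3, T4, T5)
Max concurrent = 3


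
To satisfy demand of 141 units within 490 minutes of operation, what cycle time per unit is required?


Cycle time = available time / demand
= 490 / 141
= 3.48 min/unit


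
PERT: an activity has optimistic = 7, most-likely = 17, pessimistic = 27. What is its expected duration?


te = (o + 4m + p) / 6
= (7 + 4×17 + 27) / 6
= (7 + 68 + 27) / 6
= 102 / 6
= 17.00


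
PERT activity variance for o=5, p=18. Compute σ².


σ² = ((p - o) / 6)² = (p - o)² / 36
= (18 - 5)² / 36
= 13² / 36
= 169 / 36
= 4.6944


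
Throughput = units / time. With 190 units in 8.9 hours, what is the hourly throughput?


Throughput = units / time
= 190 / 8.9
= 21.3 units/hour


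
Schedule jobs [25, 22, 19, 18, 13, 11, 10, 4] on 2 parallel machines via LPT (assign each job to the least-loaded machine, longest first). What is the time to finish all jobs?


Jobs (LPT sorted): [25, 22, 19, 18, 13, 11, 10, 4]
Machines: 2
  J=25 → Machine 1 (load: 0+25=25)
  J=22 → Machine 2 (load: 0+22=22)
  J=19 → Machine 2 (load: 22+19=41)
  J=18 → Machine 1 (load: 25+18=43)
  J=13 → Machine 2 (load: 41+13=54)
  J=11 → Machine 1 (load: 43+11=54)
  J=10 → Machine 1 (load: 54+10=64)
  J=4 → Machine 2 (load: 54+4=58)
Machine loads: [64, 58]
Makespan = max = 64 time units


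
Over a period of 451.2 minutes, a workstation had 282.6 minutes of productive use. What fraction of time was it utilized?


Utilization = busy / total × 100
= 282.6 / 451.2 × 100
= 62.6%


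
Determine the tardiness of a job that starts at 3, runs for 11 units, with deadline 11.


Completion = start + processing = 3 + 11 = 14
Tardiness = max(0, C - d) = max(0, 14 - 11)
= max(0, 3)
= 3


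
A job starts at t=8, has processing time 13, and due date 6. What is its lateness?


Completion = 8 + 13 = 21
Lateness = C - d = 21 - 6
= 15


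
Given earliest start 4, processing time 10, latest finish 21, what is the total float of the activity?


EF = ES + duration = 4 + 10 = 14
LS = LF - duration = 21 - 10 = 11
Total Float = LF - EF = 21 - 14
(or LS - ES = 11 - 4)
= 7


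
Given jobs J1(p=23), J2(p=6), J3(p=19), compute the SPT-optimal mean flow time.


SPT order: J2 → J3 → J1
Completion times:
  J2: C=6
  J3: C=25
  J1: C=48
Sum = 79, n = 3
Mean flow = 79/3
= 26.33


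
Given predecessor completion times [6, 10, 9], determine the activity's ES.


ES = max of all predecessor completion times
Predecessors: [6, 10, 9]
ES = max(6, 10, 9)
= 10


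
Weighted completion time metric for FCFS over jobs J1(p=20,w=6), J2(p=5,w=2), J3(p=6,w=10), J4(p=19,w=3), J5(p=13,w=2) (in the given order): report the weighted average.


Completion times:
  J1: C=20, w×C=6×20=120
  J2: C=25, w×C=2×25=50
  J3: C=31, w×C=10×31=310
  J4: C=50, w×C=3×50=150
  J5: C=63, w×C=2×63=126
Sum w×C = 756
Sum w = 23
Weighted avg = 756/23
= 32.87


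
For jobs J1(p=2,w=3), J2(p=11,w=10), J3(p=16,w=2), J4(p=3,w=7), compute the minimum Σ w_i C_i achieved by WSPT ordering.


WSPT order (by p/w): J4 → J1 → J2 → J3
  J4: C=3, w·C=7×3=21
  J1: C=5, w·C=3×5=15
  J2: C=16, w·C=10×16=160
  J3: C=32, w·C=2×32=64
Σ w·C = 260
= 260


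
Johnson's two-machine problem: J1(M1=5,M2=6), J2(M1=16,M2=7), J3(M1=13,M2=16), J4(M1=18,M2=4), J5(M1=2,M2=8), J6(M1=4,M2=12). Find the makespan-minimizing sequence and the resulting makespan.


Johnson's rule:
Group 1 (M1≤M2, sort by M1): ['J5', 'J6', 'J1', 'J3']
Group 2 (M1>M2, sort desc M2): ['J2', 'J4']
Sequence: J5 → J6 → J1 → J3 → J2 → J4
Makespan calculation:
  J5: M1 done=2, M2 done=10
  J6: M1 done=6, M2 done=22
  J1: M1 done=11, M2 done=28
  J3: M1 done=24, M2 done=44
  J2: M1 done=40, M2 done=51
  J4: M1 done=58, M2 done=62
= Sequence: J5 → J6 → J1 → J3 → J2 → J4, Makespan: 62


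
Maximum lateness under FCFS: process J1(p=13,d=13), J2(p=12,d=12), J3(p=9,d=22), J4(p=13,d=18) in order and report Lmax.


Lateness per job (L = C - d):
  J1: C=13, d=13, L=0
  J2: C=25, d=12, L=13
  J3: C=34, d=22, L=12
  J4: C=47, d=18, L=29
Lmax = max(0, 13, 12, 29)
= 29


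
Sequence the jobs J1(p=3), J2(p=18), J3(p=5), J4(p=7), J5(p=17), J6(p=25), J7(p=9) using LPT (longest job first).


LPT: sort by longest processing time first
  J6: p=25
  J2: p=18
  J5: p=17
  J7: p=9
  J4: p=7
  J3: p=5
  J1: p=3
Order: J6 → J2 → J5 → J7 → J4 → J3 → J1


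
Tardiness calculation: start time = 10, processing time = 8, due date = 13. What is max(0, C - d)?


Completion = start + processing = 10 + 8 = 18
Tardiness = max(0, C - d) = max(0, 18 - 13)
= max(0, 5)
= 5


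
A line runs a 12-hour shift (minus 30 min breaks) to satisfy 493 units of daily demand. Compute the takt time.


Available = 12×60 - 30 = 690 min
Takt time = 690 / 493
= 1.40 min/unit


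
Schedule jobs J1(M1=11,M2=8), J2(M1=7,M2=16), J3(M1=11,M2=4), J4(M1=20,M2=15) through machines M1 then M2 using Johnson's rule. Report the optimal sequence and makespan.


Johnson's rule:
Group 1 (M1≤M2, sort by M1): ['J2']
Group 2 (M1>M2, sort desc M2): ['J4', 'J1', 'J3']
Sequence: J2 → J4 → J1 → J3
Makespan calculation:
  J2: M1 done=7, M2 done=23
  J4: M1 done=27, M2 done=42
  J1: M1 done=38, M2 done=50
  J3: M1 done=49, M2 done=54
= Sequence: J2 → J4 → J1 → J3, Makespan: 54


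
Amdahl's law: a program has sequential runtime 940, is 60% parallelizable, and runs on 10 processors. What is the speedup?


Amdahl's law: T_p = T × ((1-p) + p/N)
= 940 × ((1-0.6) + 0.6/10)
= 940 × (0.40 + 0.0600)
= 940 × 0.4600
= 432.40
Speedup = 940/432.40
= 2.17×


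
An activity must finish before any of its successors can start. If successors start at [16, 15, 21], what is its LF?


LF = min of all successor start times
Successors start at: [16, 15, 21]
LF = min(16, 15, 21)
= 15


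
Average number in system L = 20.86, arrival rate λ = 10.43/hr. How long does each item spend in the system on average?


Little's law: L = λW → W = L / λ
= 20.86 / 10.43
= 2.00 hours


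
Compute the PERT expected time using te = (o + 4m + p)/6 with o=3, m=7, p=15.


te = (o + 4m + p) / 6
= (3 + 4×7 + 15) / 6
= (3 + 28 + 15) / 6
= 46 / 6
= 7.67


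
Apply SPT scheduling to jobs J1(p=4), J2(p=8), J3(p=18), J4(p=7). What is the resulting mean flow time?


SPT order: J1 → J4 → J2 → J3
Completion times:
  J1: C=4
  J4: C=11
  J2: C=19
  J3: C=37
Sum = 71, n = 4
Mean flow = 71/4
= 17.75


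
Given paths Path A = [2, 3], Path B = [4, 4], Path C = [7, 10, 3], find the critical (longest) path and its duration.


Path A: 2 + 3 = 5
Path B: 4 + 4 = 8
Path C: 7 + 10 + 3 = 20
Critical path = longest = max(5, 8, 20)
= 20 (Path C)


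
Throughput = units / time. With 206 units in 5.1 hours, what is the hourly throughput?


Throughput = units / time
= 206 / 5.1
= 40.4 units/hour


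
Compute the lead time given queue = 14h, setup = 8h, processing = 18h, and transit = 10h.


Lead time = queue + setup + processing + transit
= 14 + 8 + 18 + 10
= 50 hours


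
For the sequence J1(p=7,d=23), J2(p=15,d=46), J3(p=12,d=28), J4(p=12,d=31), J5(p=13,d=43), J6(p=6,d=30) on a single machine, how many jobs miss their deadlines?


Completion vs due date:
  J1: C=7, d=23 → on time
  J2: C=22, d=46 → on time
  J3: C=34, d=28 → TARDY
  J4: C=46, d=31 → TARDY
  J5: C=59, d=43 → TARDY
  J6: C=65, d=30 → TARDY
Tardy jobs: J3, J4, J5, J6
Count = 4


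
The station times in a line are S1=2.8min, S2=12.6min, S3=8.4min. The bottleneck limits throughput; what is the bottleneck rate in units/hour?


Bottleneck = longest station time
Station times: [2.8, 12.6, 8.4]
Max = 12.6 min
Rate = 60 / 12.6
= 4.76 units/hour (bottleneck: 12.6min)


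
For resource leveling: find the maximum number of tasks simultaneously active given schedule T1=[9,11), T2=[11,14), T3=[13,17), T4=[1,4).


Check each time point for overlaps:
  t=13: 2 tasks active (T2, T3)
Max concurrent = 2


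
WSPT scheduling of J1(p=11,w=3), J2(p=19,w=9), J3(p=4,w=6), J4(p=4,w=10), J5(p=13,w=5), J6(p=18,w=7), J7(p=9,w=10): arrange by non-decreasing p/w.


WSPT (Smith's rule): sort by p/w ascending
  J4: p/w = 4/10 = 0.400
  J3: p/w = 4/6 = 0.667
  J7: p/w = 9/10 = 0.900
  J2: p/w = 19/9 = 2.111
  J6: p/w = 18/7 = 2.571
  J5: p/w = 13/5 = 2.600
  J1: p/w = 11/3 = 3.667
Order: J4 → J3 → J7 → J2 → J6 → J5 → J1


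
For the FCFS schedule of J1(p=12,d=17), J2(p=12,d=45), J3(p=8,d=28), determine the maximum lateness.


Lateness per job (L = C - d):
  J1: C=12, d=17, L=-5
  J2: C=24, d=45, L=-21
  J3: C=32, d=28, L=4
Lmax = max(-5, -21, 4)
= 4


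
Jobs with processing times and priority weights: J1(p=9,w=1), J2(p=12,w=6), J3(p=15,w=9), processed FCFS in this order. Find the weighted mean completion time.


Completion times:
  J1: C=9, w×C=1×9=9
  J2: C=21, w×C=6×21=126
  J3: C=36, w×C=9×36=324
Sum w×C = 459
Sum w = 16
Weighted avg = 459/16
= 28.69


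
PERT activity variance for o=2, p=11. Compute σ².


σ² = ((p - o) / 6)² = (p - o)² / 36
= (11 - 2)² / 36
= 9² / 36
= 81 / 36
= 2.2500


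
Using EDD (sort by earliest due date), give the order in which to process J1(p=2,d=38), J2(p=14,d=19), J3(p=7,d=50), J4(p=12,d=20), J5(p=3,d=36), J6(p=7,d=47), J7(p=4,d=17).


EDD: sort by earliest due date
  J7: d=17, p=4
  J2: d=19, p=14
  J4: d=20, p=12
  J5: d=36, p=3
  J1: d=38, p=2
  J6: d=47, p=7
  J3: d=50, p=7
Order: J7 → J2 → J4 → J5 → J1 → J6 → J3


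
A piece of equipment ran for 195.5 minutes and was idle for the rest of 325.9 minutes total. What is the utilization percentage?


Utilization = busy / total × 100
= 195.5 / 325.9 × 100
= 60.0%


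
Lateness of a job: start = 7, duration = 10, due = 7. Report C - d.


Completion = 7 + 10 = 17
Lateness = C - d = 17 - 7
= 10


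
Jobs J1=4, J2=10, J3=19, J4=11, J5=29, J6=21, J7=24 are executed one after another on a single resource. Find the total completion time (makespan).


Sequential makespan: sum all processing times
= 4 + 10 + 19 + 11 + 29 + 21 + 24
= 118 time units


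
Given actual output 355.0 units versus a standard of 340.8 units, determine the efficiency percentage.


Efficiency = (actual / standard) × 100
= (355.0 / 340.8) × 100
= 104.2%


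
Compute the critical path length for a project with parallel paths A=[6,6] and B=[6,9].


Path A: 6 + 6 = 12
Path B: 6 + 9 = 15
Critical path = longest = max(12, 15)
= 15 (Path B)


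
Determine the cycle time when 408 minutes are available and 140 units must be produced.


Cycle time = available time / demand
= 408 / 140
= 2.91 min/unit


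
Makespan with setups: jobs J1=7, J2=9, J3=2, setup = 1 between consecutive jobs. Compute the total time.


Makespan = Σ processing + (n-1) × setup
= (7 + 9 + 2) + (3-1)×1
= 18 + 2
= 20 time units


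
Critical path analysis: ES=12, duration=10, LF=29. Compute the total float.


EF = ES + duration = 12 + 10 = 22
LS = LF - duration = 29 - 10 = 19
Total Float = LF - EF = 29 - 22
(or LS - ES = 19 - 12)
= 7


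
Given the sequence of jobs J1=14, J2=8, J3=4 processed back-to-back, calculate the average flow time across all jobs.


Completion times:
  J1: completes at 14
  J2: completes at 22
  J3: completes at 26
Sum = 62
Average = 62/3
= 20.67


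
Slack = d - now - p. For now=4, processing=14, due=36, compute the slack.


Slack = due - current_time - processing
= 36 - 4 - 14
= 18


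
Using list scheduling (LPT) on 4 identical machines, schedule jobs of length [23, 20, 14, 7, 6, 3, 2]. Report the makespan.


Jobs (LPT sorted): [23, 20, 14, 7, 6, 3, 2]
Machines: 4
  J=23 → Machine 1 (load: 0+23=23)
  J=20 → Machine 2 (load: 0+20=20)
  J=14 → Machine 3 (load: 0+14=14)
  J=7 → Machine 4 (load: 0+7=7)
  J=6 → Machine 4 (load: 7+6=13)
  J=3 → Machine 4 (load: 13+3=16)
  J=2 → Machine 3 (load: 14+2=16)
Machine loads: [23, 20, 16, 16]
Makespan = max = 23 time units


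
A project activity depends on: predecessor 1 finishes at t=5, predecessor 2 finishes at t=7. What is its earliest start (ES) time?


ES = max of all predecessor completion times
Predecessors: [5, 7]
ES = max(5, 7)
= 7


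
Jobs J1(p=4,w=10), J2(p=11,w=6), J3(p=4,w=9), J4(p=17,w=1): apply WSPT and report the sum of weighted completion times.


WSPT order (by p/w): J1 → J3 → J2 → J4
  J1: C=4, w·C=10×4=40
  J3: C=8, w·C=9×8=72
  J2: C=19, w·C=6×19=114
  J4: C=36, w·C=1×36=36
Σ w·C = 262
= 262


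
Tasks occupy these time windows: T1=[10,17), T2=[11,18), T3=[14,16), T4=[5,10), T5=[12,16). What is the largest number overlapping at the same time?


Check each time point for overlaps:
  t=14: 4 tasks active (T1, T2, T3, T5)
Max concurrent = 4


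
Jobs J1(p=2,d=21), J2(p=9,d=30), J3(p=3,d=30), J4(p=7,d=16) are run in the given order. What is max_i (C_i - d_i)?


Lateness per job (L = C - d):
  J1: C=2, d=21, L=-19
  J2: C=11, d=30, L=-19
  J3: C=14, d=30, L=-16
  J4: C=21, d=16, L=5
Lmax = max(-19, -19, -16, 5)
= 5


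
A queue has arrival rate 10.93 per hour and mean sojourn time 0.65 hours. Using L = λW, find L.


Little's law: L = λ × W
= 10.93 × 0.65
= 7.10


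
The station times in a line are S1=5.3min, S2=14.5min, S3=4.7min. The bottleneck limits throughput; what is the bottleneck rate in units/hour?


Bottleneck = longest station time
Station times: [5.3, 14.5, 4.7]
Max = 14.5 min
Rate = 60 / 14.5
= 4.14 units/hour (bottleneck: 14.5min)


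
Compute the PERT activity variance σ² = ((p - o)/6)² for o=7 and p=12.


σ² = ((p - o) / 6)² = (p - o)² / 36
= (12 - 7)² / 36
= 5² / 36
= 25 / 36
= 0.6944


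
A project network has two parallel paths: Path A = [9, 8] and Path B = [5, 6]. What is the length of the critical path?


Path A: 9 + 8 = 17
Path B: 5 + 6 = 11
Critical path = longest = max(17, 11)
= 17 (Path A)


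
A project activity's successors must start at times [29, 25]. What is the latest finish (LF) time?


LF = min of all successor start times
Successors start at: [29, 25]
LF = min(29, 25)
= 25


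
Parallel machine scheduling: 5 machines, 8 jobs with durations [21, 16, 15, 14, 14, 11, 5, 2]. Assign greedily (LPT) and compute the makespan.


Jobs (LPT sorted): [21, 16, 15, 14, 14, 11, 5, 2]
Machines: 5
  J=21 → Machine 1 (load: 0+21=21)
  J=16 → Machine 2 (load: 0+16=16)
  J=15 → Machine 3 (load: 0+15=15)
  J=14 → Machine 4 (load: 0+14=14)
  J=14 → Machine 5 (load: 0+14=14)
  J=11 → Machine 4 (load: 14+11=25)
  J=5 → Machine 5 (load: 14+5=19)
  J=2 → Machine 3 (load: 15+2=17)
Machine loads: [21, 16, 17, 25, 19]
Makespan = max = 25 time units


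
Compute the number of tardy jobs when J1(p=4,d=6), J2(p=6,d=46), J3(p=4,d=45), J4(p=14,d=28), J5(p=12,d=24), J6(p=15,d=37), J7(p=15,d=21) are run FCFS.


Completion vs due date:
  J1: C=4, d=6 → on time
  J2: C=10, d=46 → on time
  J3: C=14, d=45 → on time
  J4: C=28, d=28 → on time
  J5: C=40, d=24 → TARDY
  J6: C=55, d=37 → TARDY
  J7: C=70, d=21 → TARDY
Tardy jobs: J5, J6, J7
Count = 3


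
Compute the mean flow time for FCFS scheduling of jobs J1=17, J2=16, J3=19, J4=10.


Completion times:
  J1: completes at 17
  J2: completes at 33
  J3: completes at 52
  J4: completes at 62
Sum = 164
Average = 164/4
= 41.00


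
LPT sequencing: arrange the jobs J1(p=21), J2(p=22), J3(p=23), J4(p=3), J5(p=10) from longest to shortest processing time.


LPT: sort by longest processing time first
  J3: p=23
  J2: p=22
  J1: p=21
  J5: p=10
  J4: p=3
Order: J3 → J2 → J1 → J5 → J4


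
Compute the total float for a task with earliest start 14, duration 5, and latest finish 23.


EF = ES + duration = 14 + 5 = 19
LS = LF - duration = 23 - 5 = 18
Total Float = LF - EF = 23 - 19
(or LS - ES = 18 - 14)
= 4


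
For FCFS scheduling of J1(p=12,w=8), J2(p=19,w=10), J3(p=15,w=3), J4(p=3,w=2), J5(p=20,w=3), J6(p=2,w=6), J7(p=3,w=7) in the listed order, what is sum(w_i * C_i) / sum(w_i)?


Completion times:
  J1: C=12, w×C=8×12=96
  J2: C=31, w×C=10×31=310
  J3: C=46, w×C=3×46=138
  J4: C=49, w×C=2×49=98
  J5: C=69, w×C=3×69=207
  J6: C=71, w×C=6×71=426
  J7: C=74, w×C=7×74=518
Sum w×C = 1793
Sum w = 39
Weighted avg = 1793/39
= 45.97


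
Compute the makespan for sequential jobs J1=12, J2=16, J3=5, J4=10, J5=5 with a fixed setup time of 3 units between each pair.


Makespan = Σ processing + (n-1) × setup
= (12 + 16 + 5 + 10 + 5) + (5-1)×3
= 48 + 12
= 60 time units


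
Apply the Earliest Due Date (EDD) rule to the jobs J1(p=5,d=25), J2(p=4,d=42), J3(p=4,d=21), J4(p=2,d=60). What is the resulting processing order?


EDD: sort by earliest due date
  J3: d=21, p=4
  J1: d=25, p=5
  J2: d=42, p=4
  J4: d=60, p=2
Order: J3 → J1 → J2 → J4


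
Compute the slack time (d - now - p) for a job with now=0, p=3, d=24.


Slack = due - current_time - processing
= 24 - 0 - 3
= 21


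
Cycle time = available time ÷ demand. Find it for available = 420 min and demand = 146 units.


Cycle time = available time / demand
= 420 / 146
= 2.88 min/unit


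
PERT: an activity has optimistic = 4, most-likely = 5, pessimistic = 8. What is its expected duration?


te = (o + 4m + p) / 6
= (4 + 4×5 + 8) / 6
= (4 + 20 + 8) / 6
= 32 / 6
= 5.33


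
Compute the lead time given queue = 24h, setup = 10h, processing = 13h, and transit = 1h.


Lead time = queue + setup + processing + transit
= 24 + 10 + 13 + 1
= 48 hours


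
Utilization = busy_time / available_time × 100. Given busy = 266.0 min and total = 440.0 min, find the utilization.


Utilization = busy / total × 100
= 266.0 / 440.0 × 100
= 60.5%


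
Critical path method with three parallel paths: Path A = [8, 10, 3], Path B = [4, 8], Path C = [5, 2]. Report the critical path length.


Path A: 8 + 10 + 3 = 21
Path B: 4 + 8 = 12
Path C: 5 + 2 = 7
Critical path = longest = max(21, 12, 7)
= 21 (Path A)


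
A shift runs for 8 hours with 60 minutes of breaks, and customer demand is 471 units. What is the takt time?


Available = 8×60 - 60 = 420 min
Takt time = 420 / 471
= 0.89 min/unit


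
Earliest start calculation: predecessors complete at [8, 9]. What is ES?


ES = max of all predecessor completion times
Predecessors: [8, 9]
ES = max(8, 9)
= 9


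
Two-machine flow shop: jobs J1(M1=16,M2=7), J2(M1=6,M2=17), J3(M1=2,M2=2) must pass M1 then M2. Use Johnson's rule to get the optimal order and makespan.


Johnson's rule:
Group 1 (M1≤M2, sort by M1): ['J3', 'J2']
Group 2 (M1>M2, sort desc M2): ['J1']
Sequence: J3 → J2 → J1
Makespan calculation:
  J3: M1 done=2, M2 done=4
  J2: M1 done=8, M2 done=25
  J1: M1 done=24, M2 done=32
= Sequence: J3 → J2 → J1, Makespan: 32


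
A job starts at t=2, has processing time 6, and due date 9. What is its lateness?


Completion = 2 + 6 = 8
Lateness = C - d = 8 - 9
= -1


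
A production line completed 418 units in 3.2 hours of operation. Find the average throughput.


Throughput = units / time
= 418 / 3.2
= 130.6 units/hour


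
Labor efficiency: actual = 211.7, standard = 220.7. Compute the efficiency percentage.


Efficiency = (actual / standard) × 100
= (211.7 / 220.7) × 100
= 95.9%


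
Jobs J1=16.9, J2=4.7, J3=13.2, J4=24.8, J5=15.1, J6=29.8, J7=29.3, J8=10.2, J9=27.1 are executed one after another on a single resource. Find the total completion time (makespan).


Sequential makespan: sum all processing times
= 16.9 + 4.7 + 13.2 + 24.8 + 15.1 + 29.8 + 29.3 + 10.2 + 27.1
= 171.1 time units


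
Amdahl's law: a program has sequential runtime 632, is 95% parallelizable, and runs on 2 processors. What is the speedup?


Amdahl's law: T_p = T × ((1-p) + p/N)
= 632 × ((1-0.95) + 0.95/2)
= 632 × (0.05 + 0.4750)
= 632 × 0.5250
= 331.80
Speedup = 632/331.80
= 1.90×


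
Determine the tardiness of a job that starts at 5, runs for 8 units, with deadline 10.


Completion = start + processing = 5 + 8 = 13
Tardiness = max(0, C - d) = max(0, 13 - 10)
= max(0, 3)
= 3


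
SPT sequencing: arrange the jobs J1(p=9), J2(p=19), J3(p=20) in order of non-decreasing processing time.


SPT: sort by shortest processing time
  J1: p=9
  J2: p=19
  J3: p=20
Order: J1 → J2 → J3


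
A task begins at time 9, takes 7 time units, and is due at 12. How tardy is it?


Completion = start + processing = 9 + 7 = 16
Tardiness = max(0, C - d) = max(0, 16 - 12)
= max(0, 4)
= 4


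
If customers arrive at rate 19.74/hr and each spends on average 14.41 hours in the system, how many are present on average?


Little's law: L = λ × W
= 19.74 × 14.41
= 284.45


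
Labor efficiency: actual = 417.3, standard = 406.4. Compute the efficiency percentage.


Efficiency = (actual / standard) × 100
= (417.3 / 406.4) × 100
= 102.7%


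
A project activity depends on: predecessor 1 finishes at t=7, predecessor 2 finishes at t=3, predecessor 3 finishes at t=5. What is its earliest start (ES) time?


ES = max of all predecessor completion times
Predecessors: [7, 3, 5]
ES = max(7, 3, 5)
= 7


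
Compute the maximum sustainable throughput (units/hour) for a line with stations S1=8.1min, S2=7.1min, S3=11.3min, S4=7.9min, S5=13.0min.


Bottleneck = longest station time
Station times: [8.1, 7.1, 11.3, 7.9, 13.0]
Max = 13.0 min
Rate = 60 / 13.0
= 4.62 units/hour (bottleneck: 13.0min)


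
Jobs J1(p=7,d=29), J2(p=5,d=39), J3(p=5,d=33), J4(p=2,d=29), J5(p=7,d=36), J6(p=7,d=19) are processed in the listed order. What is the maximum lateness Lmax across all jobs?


Lateness per job (L = C - d):
  J1: C=7, d=29, L=-22
  J2: C=12, d=39, L=-27
  J3: C=17, d=33, L=-16
  J4: C=19, d=29, L=-10
  J5: C=26, d=36, L=-10
  J6: C=33, d=19, L=14
Lmax = max(-22, -27, -16, -10, -10, 14)
= 14


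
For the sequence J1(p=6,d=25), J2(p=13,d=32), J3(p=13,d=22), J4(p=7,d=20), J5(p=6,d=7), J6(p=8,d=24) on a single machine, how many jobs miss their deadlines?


Completion vs due date:
  J1: C=6, d=25 → on time
  J2: C=19, d=32 → on time
  J3: C=32, d=22 → TARDY
  J4: C=39, d=20 → TARDY
  J5: C=45, d=7 → TARDY
  J6: C=53, d=24 → TARDY
Tardy jobs: J3, J4, J5, J6
Count = 4


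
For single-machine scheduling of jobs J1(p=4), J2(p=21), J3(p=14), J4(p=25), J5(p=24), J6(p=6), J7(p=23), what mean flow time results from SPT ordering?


SPT order: J1 → J6 → J3 → J2 → J7 → J5 → J4
Completion times:
  J1: C=4
  J6: C=10
  J3: C=24
  J2: C=45
  J7: C=68
  J5: C=92
  J4: C=117
Sum = 360, n = 7
Mean flow = 360/7
= 51.43


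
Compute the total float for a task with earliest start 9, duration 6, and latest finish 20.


EF = ES + duration = 9 + 6 = 15
LS = LF - duration = 20 - 6 = 14
Total Float = LF - EF = 20 - 15
(or LS - ES = 14 - 9)
= 5


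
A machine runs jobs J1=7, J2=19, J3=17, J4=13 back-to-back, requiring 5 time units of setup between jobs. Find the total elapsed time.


Makespan = Σ processing + (n-1) × setup
= (7 + 19 + 17 + 13) + (4-1)×5
= 56 + 15
= 71 time units


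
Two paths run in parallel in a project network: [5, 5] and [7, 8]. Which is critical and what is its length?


Path A: 5 + 5 = 10
Path B: 7 + 8 = 15
Critical path = longest = max(10, 15)
= 15 (Path B)


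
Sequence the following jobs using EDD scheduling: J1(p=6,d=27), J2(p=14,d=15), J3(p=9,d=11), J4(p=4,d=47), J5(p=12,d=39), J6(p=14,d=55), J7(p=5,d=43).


EDD: sort by earliest due date
  J3: d=11, p=9
  J2: d=15, p=14
  J1: d=27, p=6
  J5: d=39, p=12
  J7: d=43, p=5
  J4: d=47, p=4
  J6: d=55, p=14
Order: J3 → J2 → J1 → J5 → J7 → J4 → J6


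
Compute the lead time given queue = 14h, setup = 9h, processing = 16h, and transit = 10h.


Lead time = queue + setup + processing + transit
= 14 + 9 + 16 + 10
= 49 hours


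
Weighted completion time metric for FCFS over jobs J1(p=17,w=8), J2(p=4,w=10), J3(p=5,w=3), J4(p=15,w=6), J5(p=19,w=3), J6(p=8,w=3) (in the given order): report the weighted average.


Completion times:
  J1: C=17, w×C=8×17=136
  J2: C=21, w×C=10×21=210
  J3: C=26, w×C=3×26=78
  J4: C=41, w×C=6×41=246
  J5: C=60, w×C=3×60=180
  J6: C=68, w×C=3×68=204
Sum w×C = 1054
Sum w = 33
Weighted avg = 1054/33
= 31.94


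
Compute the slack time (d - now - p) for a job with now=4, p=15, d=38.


Slack = due - current_time - processing
= 38 - 4 - 15
= 19


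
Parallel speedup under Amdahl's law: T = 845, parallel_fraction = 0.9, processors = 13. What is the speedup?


Amdahl's law: T_p = T × ((1-p) + p/N)
= 845 × ((1-0.9) + 0.9/13)
= 845 × (0.10 + 0.0692)
= 845 × 0.1692
= 143.00
Speedup = 845/143.00
= 5.91×


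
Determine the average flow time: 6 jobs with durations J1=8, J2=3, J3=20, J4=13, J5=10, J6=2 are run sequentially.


Completion times:
  J1: completes at 8
  J2: completes at 11
  J3: completes at 31
  J4: completes at 44
  J5: completes at 54
  J6: completes at 56
Sum = 204
Average = 204/6
= 34.00


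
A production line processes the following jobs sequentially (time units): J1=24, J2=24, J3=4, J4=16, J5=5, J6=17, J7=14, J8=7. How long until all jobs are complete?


Sequential makespan: sum all processing times
= 24 + 24 + 4 + 16 + 5 + 17 + 14 + 7
= 111 time units


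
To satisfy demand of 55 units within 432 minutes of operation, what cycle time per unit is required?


Cycle time = available time / demand
= 432 / 55
= 7.85 min/unit


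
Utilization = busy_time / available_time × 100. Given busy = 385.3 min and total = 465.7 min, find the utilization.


Utilization = busy / total × 100
= 385.3 / 465.7 × 100
= 82.7%


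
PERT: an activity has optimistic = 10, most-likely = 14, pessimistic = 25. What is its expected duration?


te = (o + 4m + p) / 6
= (10 + 4×14 + 25) / 6
= (10 + 56 + 25) / 6
= 91 / 6
= 15.17


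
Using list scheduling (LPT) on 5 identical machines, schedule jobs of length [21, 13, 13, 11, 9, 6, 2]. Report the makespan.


Jobs (LPT sorted): [21, 13, 13, 11, 9, 6, 2]
Machines: 5
  J=21 → Machine 1 (load: 0+21=21)
  J=13 → Machine 2 (load: 0+13=13)
  J=13 → Machine 3 (load: 0+13=13)
  J=11 → Machine 4 (load: 0+11=11)
  J=9 → Machine 5 (load: 0+9=9)
  J=6 → Machine 5 (load: 9+6=15)
  J=2 → Machine 4 (load: 11+2=13)
Machine loads: [21, 13, 13, 13, 15]
Makespan = max = 21 time units


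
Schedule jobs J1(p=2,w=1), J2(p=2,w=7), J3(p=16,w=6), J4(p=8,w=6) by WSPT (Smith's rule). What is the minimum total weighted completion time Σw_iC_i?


WSPT order (by p/w): J2 → J4 → J1 → J3
  J2: C=2, w·C=7×2=14
  J4: C=10, w·C=6×10=60
  J1: C=12, w·C=1×12=12
  J3: C=28, w·C=6×28=168
Σ w·C = 254
= 254


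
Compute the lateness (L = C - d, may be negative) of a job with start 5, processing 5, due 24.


Completion = 5 + 5 = 10
Lateness = C - d = 10 - 24
= -14


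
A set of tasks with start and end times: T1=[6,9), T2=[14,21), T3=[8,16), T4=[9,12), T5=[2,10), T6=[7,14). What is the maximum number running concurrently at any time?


Check each time point for overlaps:
  t=8: 4 tasks active (T1, T3, T5, T6)
Max concurrent = 4


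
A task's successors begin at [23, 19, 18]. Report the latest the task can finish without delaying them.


LF = min of all successor start times
Successors start at: [23, 19, 18]
LF = min(23, 19, 18)
= 18


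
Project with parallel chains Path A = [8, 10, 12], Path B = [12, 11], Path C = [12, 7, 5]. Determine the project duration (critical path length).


Path A: 8 + 10 + 12 = 30
Path B: 12 + 11 = 23
Path C: 12 + 7 + 5 = 24
Critical path = longest = max(30, 23, 24)
= 30 (Path A)


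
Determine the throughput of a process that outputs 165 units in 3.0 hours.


Throughput = units / time
= 165 / 3.0
= 55.0 units/hour


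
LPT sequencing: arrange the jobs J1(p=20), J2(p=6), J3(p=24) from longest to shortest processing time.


LPT: sort by longest processing time first
  J3: p=24
  J1: p=20
  J2: p=6
Order: J3 → J1 → J2


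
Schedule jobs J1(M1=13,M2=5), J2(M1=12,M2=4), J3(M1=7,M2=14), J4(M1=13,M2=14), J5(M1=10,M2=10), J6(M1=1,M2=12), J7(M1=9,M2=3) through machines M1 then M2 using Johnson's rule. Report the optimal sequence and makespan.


Johnson's rule:
Group 1 (M1≤M2, sort by M1): ['J6', 'J3', 'J5', 'J4']
Group 2 (M1>M2, sort desc M2): ['J1', 'J2', 'J7']
Sequence: J6 → J3 → J5 → J4 → J1 → J2 → J7
Makespan calculation:
  J6: M1 done=1, M2 done=13
  J3: M1 done=8, M2 done=27
  J5: M1 done=18, M2 done=37
  J4: M1 done=31, M2 done=51
  J1: M1 done=44, M2 done=56
  J2: M1 done=56, M2 done=60
  J7: M1 done=65, M2 done=68
= Sequence: J6 → J3 → J5 → J4 → J1 → J2 → J7, Makespan: 68


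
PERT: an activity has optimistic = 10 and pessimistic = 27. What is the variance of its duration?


σ² = ((p - o) / 6)² = (p - o)² / 36
= (27 - 10)² / 36
= 17² / 36
= 289 / 36
= 8.0278


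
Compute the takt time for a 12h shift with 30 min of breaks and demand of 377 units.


Available = 12×60 - 30 = 690 min
Takt time = 690 / 377
= 1.83 min/unit


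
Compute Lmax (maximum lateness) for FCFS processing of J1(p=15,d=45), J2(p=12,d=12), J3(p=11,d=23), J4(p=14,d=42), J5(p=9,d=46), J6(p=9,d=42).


Lateness per job (L = C - d):
  J1: C=15, d=45, L=-30
  J2: C=27, d=12, L=15
  J3: C=38, d=23, L=15
  J4: C=52, d=42, L=10
  J5: C=61, d=46, L=15
  J6: C=70, d=42, L=28
Lmax = max(-30, 15, 15, 10, 15, 28)
= 28


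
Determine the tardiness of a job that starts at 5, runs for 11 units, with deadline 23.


Completion = start + processing = 5 + 11 = 16
Tardiness = max(0, C - d) = max(0, 16 - 23)
= max(0, -7)
= 0


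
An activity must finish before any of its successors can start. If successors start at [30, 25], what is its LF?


LF = min of all successor start times
Successors start at: [30, 25]
LF = min(30, 25)
= 25


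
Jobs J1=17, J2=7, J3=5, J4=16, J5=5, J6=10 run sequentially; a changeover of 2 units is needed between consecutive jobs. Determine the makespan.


Makespan = Σ processing + (n-1) × setup
= (17 + 7 + 5 + 16 + 5 + 10) + (6-1)×2
= 60 + 10
= 70 time units


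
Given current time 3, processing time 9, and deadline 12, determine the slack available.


Slack = due - current_time - processing
= 12 - 3 - 9
= 0


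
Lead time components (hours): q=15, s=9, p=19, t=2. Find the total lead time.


Lead time = queue + setup + processing + transit
= 15 + 9 + 19 + 2
= 45 hours
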